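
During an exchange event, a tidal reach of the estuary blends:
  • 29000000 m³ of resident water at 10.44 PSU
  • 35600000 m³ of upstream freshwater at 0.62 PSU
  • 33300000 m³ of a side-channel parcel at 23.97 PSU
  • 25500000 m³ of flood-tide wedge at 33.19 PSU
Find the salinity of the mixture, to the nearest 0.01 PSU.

15.96 PSU

By conservation of dissolved salt,
salt = 29,000,000×10.44 + 35,600,000×0.62 + 33,300,000×23.97 + 25,500,000×33.19 = 302,760,000 + 22,072,000 + 798,201,000 + 846,345,000 = 1,969,378,000
volume = 29,000,000 + 35,600,000 + 33,300,000 + 25,500,000 = 123,400,000 m³
S = 1,969,378,000 / 123,400,000 = 15.9593 PSU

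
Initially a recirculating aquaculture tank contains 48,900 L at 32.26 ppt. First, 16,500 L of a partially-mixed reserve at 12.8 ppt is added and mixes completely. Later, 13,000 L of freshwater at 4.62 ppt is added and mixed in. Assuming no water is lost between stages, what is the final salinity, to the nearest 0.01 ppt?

23.58 ppt

Weighted by volume,
Initial salt = 48,900×32.26 = 1,577,514
After stage 1: salt = 1,577,514 + 16,500×12.8 = 1,788,714; volume = 65,400 L; S = 27.35 ppt
After stage 2: salt = 1,788,714 + 13,000×4.62 = 1,848,774; volume = 78,400 L
S = 1,848,774 / 78,400 = 23.5813 ppt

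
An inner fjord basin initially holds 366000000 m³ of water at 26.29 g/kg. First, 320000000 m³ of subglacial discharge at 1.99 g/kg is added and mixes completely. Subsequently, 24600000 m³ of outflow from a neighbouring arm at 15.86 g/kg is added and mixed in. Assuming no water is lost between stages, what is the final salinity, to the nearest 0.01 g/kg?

Total salt / total volume:
Initial salt = 366,000,000×26.29 = 9,622,140,000
After stage 1: salt = 9,622,140,000 + 320,000,000×1.99 = 10,258,940,000; volume = 686,000,000 m³; S = 14.955 g/kg
After stage 2: salt = 10,258,940,000 + 24,600,000×15.86 = 10,649,096,000; volume = 710,600,000 m³
S = 10,649,096,000 / 710,600,000 = 14.9861 g/kg

14.99 g/kg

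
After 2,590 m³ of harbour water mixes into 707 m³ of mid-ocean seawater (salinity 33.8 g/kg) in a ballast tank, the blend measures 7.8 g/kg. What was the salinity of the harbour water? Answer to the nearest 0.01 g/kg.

0.70 g/kg

Salt balance: 707×33.8 + 2,590×S = 3,297×7.8
23,896.6 + 2,590·S = 25,716.6
S = (25,716.6 − 23,896.6) / 2,590 = 0.7027 g/kg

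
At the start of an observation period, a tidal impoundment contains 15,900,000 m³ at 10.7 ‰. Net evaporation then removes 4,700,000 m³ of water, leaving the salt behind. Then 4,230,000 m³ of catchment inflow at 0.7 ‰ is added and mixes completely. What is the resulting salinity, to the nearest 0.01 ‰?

After evaporation: salt = 15,900,000×10.7 = 170,130,000; volume = 15,900,000 − 4,700,000 = 11,200,000 m³
After mixing: salt = 170,130,000 + 4,230,000×0.7 = 173,091,000; volume = 11,200,000 + 4,230,000 = 15,430,000 m³
S = 173,091,000 / 15,430,000 = 11.2178 ‰

11.22 ‰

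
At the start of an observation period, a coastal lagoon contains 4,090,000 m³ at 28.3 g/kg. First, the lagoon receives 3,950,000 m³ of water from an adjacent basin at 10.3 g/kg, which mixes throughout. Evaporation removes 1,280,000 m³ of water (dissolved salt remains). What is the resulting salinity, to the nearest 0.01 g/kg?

After mixing: salt = 4,090,000×28.3 + 3,950,000×10.3 = 156,432,000; volume = 8,040,000 m³
After evaporation: salt unchanged = 156,432,000; volume = 8,040,000 − 1,280,000 = 6,760,000 m³
S = 156,432,000 / 6,760,000 = 23.1408 g/kg

23.14 g/kg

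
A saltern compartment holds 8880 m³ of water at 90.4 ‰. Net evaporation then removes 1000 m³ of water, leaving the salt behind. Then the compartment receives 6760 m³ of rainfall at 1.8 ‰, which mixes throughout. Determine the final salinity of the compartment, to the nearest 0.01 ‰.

After evaporation: salt = 8,880×90.4 = 802,752; volume = 8,880 − 1,000 = 7,880 m³
After mixing: salt = 802,752 + 6,760×1.8 = 814,920; volume = 7,880 + 6,760 = 14,640 m³
S = 814,920 / 14,640 = 55.6639 ‰

55.66 ‰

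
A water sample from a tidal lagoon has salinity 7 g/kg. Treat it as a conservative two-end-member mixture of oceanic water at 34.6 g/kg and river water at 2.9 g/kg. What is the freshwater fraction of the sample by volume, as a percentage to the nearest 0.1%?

87.1%

Let f be the freshwater fraction. Salt balance per unit volume:
f×2.9 + (1−f)×34.6 = 7
f = (34.6 − 7) / (34.6 − 2.9) = 27.6/31.7 = 0.8707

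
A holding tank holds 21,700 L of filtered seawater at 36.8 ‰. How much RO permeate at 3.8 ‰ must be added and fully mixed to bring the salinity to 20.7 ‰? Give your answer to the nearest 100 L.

20700 L

Salt balance: 21,700×36.8 + V×3.8 = (21,700+V)×20.7
798,560 + 3.8V = 449,190 + 20.7V
349,370 = 16.9V
V = 20,672.78 L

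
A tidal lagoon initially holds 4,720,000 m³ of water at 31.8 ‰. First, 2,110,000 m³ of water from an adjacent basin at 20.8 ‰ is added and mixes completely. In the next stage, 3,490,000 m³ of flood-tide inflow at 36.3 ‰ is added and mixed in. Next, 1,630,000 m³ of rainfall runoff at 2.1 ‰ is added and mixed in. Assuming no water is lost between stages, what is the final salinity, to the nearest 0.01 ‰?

27.12 ‰

Total salt / total volume:
Initial salt = 4,720,000×31.8 = 150,096,000
After stage 1: salt = 150,096,000 + 2,110,000×20.8 = 193,984,000; volume = 6,830,000 m³; S = 28.402 ‰
After stage 2: salt = 193,984,000 + 3,490,000×36.3 = 320,671,000; volume = 10,320,000 m³; S = 31.073 ‰
After stage 3: salt = 320,671,000 + 1,630,000×2.1 = 324,094,000; volume = 11,950,000 m³
S = 324,094,000 / 11,950,000 = 27.1208 ‰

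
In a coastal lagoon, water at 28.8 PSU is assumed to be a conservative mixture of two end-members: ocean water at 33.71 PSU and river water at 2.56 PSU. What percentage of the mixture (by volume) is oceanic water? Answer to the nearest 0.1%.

84.2%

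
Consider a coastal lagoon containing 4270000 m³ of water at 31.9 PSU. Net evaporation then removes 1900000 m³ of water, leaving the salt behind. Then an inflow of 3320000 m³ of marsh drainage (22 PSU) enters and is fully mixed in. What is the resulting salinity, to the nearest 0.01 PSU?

36.78 PSU

After evaporation: salt = 4,270,000×31.9 = 136,213,000; volume = 4,270,000 − 1,900,000 = 2,370,000 m³
After mixing: salt = 136,213,000 + 3,320,000×22 = 209,253,000; volume = 2,370,000 + 3,320,000 = 5,690,000 m³
S = 209,253,000 / 5,690,000 = 36.7756 PSU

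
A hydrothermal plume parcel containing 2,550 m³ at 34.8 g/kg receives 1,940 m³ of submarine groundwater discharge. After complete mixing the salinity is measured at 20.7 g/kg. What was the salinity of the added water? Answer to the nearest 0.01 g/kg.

Salt balance: 2,550×34.8 + 1,940×S = 4,490×20.7
88,740 + 1,940·S = 92,943
S = (92,943 − 88,740) / 1,940 = 2.1665 g/kg

2.17 g/kg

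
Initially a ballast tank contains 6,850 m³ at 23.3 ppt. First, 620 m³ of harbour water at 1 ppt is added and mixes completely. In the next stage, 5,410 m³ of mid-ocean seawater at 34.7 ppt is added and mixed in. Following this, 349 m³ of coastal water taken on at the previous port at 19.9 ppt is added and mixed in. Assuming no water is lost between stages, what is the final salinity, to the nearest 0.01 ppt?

26.83 ppt

By conservation of dissolved salt,
Initial salt = 6,850×23.3 = 159,605
After stage 1: salt = 159,605 + 620×1 = 160,225; volume = 7,470 m³; S = 21.449 ppt
After stage 2: salt = 160,225 + 5,410×34.7 = 347,952; volume = 12,880 m³; S = 27.015 ppt
After stage 3: salt = 347,952 + 349×19.9 = 354,897.1; volume = 13,229 m³
S = 354,897.1 / 13,229 = 26.8272 ppt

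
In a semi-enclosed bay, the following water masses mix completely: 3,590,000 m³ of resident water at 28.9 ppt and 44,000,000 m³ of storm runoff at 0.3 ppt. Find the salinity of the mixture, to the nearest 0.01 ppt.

2.46 ppt

Weighted by volume,
salt = 3,590,000×28.9 + 44,000,000×0.3 = 103,751,000 + 13,200,000 = 116,951,000
volume = 3,590,000 + 44,000,000 = 47,590,000 m³
S = 116,951,000 / 47,590,000 = 2.4575 ppt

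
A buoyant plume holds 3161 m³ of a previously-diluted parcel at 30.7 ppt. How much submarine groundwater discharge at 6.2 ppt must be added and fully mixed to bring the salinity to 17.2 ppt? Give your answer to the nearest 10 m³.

Salt balance: 3,161×30.7 + V×6.2 = (3,161+V)×17.2
97,042.7 + 6.2V = 54,369.2 + 17.2V
42,673.5 = 11V
V = 3,879.41 m³

3880 m³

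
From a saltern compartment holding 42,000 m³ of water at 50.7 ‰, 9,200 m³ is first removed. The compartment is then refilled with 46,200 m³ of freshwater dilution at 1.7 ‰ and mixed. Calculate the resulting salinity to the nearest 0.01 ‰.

Remaining after removal: 32,800 m³ at 50.7 ‰ (salt = 1,662,960)
After addition: salt = 1,662,960 + 46,200×1.7 = 1,741,500; volume = 79,000 m³
S = 1,741,500 / 79,000 = 22.0443 ‰

22.04 ‰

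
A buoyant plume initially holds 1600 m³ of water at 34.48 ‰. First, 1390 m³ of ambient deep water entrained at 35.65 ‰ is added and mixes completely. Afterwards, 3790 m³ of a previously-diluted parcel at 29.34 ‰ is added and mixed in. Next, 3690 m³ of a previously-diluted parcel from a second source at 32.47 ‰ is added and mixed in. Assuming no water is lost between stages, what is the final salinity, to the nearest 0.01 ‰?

Weighted by volume,
Initial salt = 1,600×34.48 = 55,168
After stage 1: salt = 55,168 + 1,390×35.65 = 104,721.5; volume = 2,990 m³; S = 35.024 ‰
After stage 2: salt = 104,721.5 + 3,790×29.34 = 215,920.1; volume = 6,780 m³; S = 31.847 ‰
After stage 3: salt = 215,920.1 + 3,690×32.47 = 335,734.4; volume = 10,470 m³
S = 335,734.4 / 10,470 = 32.0663 ‰

32.07 ‰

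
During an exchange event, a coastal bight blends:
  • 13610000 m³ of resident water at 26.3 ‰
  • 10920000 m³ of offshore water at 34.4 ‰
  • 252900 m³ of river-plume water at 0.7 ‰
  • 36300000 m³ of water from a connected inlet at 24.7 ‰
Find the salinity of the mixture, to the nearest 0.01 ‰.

26.69 ‰

By conservation of dissolved salt,
salt = 13,610,000×26.3 + 10,920,000×34.4 + 252,900×0.7 + 36,300,000×24.7 = 357,943,000 + 375,648,000 + 177,030 + 896,610,000 = 1,630,378,030
volume = 13,610,000 + 10,920,000 + 252,900 + 36,300,000 = 61,082,900 m³
S = 1,630,378,030 / 61,082,900 = 26.6912 ‰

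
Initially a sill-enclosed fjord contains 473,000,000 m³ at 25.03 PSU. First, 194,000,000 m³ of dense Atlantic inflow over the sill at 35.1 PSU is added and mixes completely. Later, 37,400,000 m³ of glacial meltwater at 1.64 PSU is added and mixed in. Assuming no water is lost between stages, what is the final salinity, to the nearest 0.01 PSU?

26.56 PSU

Conserving salt mass:
Initial salt = 473,000,000×25.03 = 11,839,190,000
After stage 1: salt = 11,839,190,000 + 194,000,000×35.1 = 18,648,590,000; volume = 667,000,000 m³; S = 27.959 PSU
After stage 2: salt = 18,648,590,000 + 37,400,000×1.64 = 18,709,926,000; volume = 704,400,000 m³
S = 18,709,926,000 / 704,400,000 = 26.5615 PSU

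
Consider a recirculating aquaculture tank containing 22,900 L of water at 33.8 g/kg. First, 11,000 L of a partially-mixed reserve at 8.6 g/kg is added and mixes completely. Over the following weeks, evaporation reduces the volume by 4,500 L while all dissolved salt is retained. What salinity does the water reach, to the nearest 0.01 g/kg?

29.54 g/kg

After mixing: salt = 22,900×33.8 + 11,000×8.6 = 868,620; volume = 33,900 L
After evaporation: salt unchanged = 868,620; volume = 33,900 − 4,500 = 29,400 L
S = 868,620 / 29,400 = 29.5449 g/kg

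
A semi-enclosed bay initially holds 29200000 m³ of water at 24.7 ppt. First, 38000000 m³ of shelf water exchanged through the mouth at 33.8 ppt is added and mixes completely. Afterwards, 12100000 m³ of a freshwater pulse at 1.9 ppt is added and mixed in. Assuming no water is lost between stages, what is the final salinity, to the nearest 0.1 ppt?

25.6 ppt

Total salt / total volume:
Initial salt = 29,200,000×24.7 = 721,240,000
After stage 1: salt = 721,240,000 + 38,000,000×33.8 = 2,005,640,000; volume = 67,200,000 m³; S = 29.846 ppt
After stage 2: salt = 2,005,640,000 + 12,100,000×1.9 = 2,028,630,000; volume = 79,300,000 m³
S = 2,028,630,000 / 79,300,000 = 25.5817 ppt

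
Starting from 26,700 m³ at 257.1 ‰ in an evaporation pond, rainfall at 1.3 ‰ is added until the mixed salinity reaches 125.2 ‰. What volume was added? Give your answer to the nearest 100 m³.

28400 m³

Salt balance: 26,700×257.1 + V×1.3 = (26,700+V)×125.2
6,864,570 + 1.3V = 3,342,840 + 125.2V
3,521,730 = 123.9V
V = 28,423.97 m³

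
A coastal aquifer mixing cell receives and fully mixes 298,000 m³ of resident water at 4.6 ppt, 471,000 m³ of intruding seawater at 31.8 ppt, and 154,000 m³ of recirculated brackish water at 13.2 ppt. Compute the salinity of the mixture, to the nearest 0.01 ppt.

Mass of salt is conserved:
salt = 298,000×4.6 + 471,000×31.8 + 154,000×13.2 = 1,370,800 + 14,977,800 + 2,032,800 = 18,381,400
volume = 298,000 + 471,000 + 154,000 = 923,000 m³
S = 18,381,400 / 923,000 = 19.9148 ppt

19.91 ppt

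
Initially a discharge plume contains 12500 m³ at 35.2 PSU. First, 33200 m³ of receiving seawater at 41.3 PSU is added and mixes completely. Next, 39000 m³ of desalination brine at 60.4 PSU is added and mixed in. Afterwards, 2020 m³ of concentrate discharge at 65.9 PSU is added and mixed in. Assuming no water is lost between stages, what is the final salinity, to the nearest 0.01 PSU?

Total salt / total volume:
Initial salt = 12,500×35.2 = 440,000
After stage 1: salt = 440,000 + 33,200×41.3 = 1,811,160; volume = 45,700 m³; S = 39.632 PSU
After stage 2: salt = 1,811,160 + 39,000×60.4 = 4,166,760; volume = 84,700 m³; S = 49.194 PSU
After stage 3: salt = 4,166,760 + 2,020×65.9 = 4,299,878; volume = 86,720 m³
S = 4,299,878 / 86,720 = 49.5835 PSU

49.58 PSU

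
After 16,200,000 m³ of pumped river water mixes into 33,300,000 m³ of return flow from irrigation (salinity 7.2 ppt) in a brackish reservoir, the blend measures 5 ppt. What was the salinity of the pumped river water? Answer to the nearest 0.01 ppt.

0.48 ppt

Salt balance: 33,300,000×7.2 + 16,200,000×S = 49,500,000×5
239,760,000 + 16,200,000·S = 247,500,000
S = (247,500,000 − 239,760,000) / 16,200,000 = 0.4778 ppt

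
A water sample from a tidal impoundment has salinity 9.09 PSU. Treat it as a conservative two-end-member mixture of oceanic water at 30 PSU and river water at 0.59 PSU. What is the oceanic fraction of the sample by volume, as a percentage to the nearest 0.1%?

Let g be the oceanic fraction. Salt balance per unit volume:
g×30 + (1−g)×0.59 = 9.09
g = (9.09 − 0.59) / (30 − 0.59) = 8.5/29.41 = 0.289

28.9%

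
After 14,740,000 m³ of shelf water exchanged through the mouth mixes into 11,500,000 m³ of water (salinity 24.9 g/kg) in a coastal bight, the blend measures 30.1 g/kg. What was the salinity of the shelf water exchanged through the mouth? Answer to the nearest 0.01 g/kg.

Salt balance: 11,500,000×24.9 + 14,740,000×S = 26,240,000×30.1
286,350,000 + 14,740,000·S = 789,824,000
S = (789,824,000 − 286,350,000) / 14,740,000 = 34.157 g/kg

34.16 g/kg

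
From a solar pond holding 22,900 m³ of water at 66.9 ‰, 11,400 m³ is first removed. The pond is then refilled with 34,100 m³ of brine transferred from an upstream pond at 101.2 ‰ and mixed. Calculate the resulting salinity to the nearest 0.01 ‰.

Remaining after removal: 11,500 m³ at 66.9 ‰ (salt = 769,350)
After addition: salt = 769,350 + 34,100×101.2 = 4,220,270; volume = 45,600 m³
S = 4,220,270 / 45,600 = 92.5498 ‰

92.55 ‰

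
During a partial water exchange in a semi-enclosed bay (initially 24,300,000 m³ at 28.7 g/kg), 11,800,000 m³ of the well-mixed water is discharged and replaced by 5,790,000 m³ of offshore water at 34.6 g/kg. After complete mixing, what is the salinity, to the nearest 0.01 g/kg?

30.57 g/kg

Remaining after removal: 12,500,000 m³ at 28.7 g/kg (salt = 358,750,000)
After addition: salt = 358,750,000 + 5,790,000×34.6 = 559,084,000; volume = 18,290,000 m³
S = 559,084,000 / 18,290,000 = 30.5677 g/kg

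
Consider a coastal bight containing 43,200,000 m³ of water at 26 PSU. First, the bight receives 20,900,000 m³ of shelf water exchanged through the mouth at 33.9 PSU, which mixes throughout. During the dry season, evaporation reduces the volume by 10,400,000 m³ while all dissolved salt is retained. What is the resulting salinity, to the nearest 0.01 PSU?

After mixing: salt = 43,200,000×26 + 20,900,000×33.9 = 1,831,710,000; volume = 64,100,000 m³
After evaporation: salt unchanged = 1,831,710,000; volume = 64,100,000 − 10,400,000 = 53,700,000 m³
S = 1,831,710,000 / 53,700,000 = 34.1101 PSU

34.11 PSU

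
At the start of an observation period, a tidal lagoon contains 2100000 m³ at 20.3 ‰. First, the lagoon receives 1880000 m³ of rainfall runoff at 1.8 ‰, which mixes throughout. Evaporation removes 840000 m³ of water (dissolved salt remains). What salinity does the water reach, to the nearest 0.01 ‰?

14.65 ‰

After mixing: salt = 2,100,000×20.3 + 1,880,000×1.8 = 46,014,000; volume = 3,980,000 m³
After evaporation: salt unchanged = 46,014,000; volume = 3,980,000 − 840,000 = 3,140,000 m³
S = 46,014,000 / 3,140,000 = 14.6541 ‰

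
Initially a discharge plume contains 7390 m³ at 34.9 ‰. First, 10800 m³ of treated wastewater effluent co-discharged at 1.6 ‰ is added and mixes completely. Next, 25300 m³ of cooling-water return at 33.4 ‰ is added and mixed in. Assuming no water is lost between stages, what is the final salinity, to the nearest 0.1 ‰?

25.8 ‰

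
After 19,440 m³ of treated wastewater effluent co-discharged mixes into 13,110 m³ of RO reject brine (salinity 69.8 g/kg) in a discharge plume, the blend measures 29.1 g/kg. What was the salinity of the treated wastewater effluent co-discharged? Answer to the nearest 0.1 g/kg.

1.7 g/kg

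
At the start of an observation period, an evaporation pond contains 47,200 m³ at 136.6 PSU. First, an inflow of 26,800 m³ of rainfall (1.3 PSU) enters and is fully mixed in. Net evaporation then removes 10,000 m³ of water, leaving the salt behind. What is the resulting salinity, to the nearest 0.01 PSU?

After mixing: salt = 47,200×136.6 + 26,800×1.3 = 6,482,360; volume = 74,000 m³
After evaporation: salt unchanged = 6,482,360; volume = 74,000 − 10,000 = 64,000 m³
S = 6,482,360 / 64,000 = 101.2869 PSU

101.29 PSU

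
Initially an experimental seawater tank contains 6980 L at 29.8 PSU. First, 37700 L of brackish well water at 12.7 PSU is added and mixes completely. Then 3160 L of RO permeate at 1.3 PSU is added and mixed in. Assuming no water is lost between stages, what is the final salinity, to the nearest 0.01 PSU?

Total salt / total volume:
Initial salt = 6,980×29.8 = 208,004
After stage 1: salt = 208,004 + 37,700×12.7 = 686,794; volume = 44,680 L; S = 15.371 PSU
After stage 2: salt = 686,794 + 3,160×1.3 = 690,902; volume = 47,840 L
S = 690,902 / 47,840 = 14.4419 PSU

14.44 PSU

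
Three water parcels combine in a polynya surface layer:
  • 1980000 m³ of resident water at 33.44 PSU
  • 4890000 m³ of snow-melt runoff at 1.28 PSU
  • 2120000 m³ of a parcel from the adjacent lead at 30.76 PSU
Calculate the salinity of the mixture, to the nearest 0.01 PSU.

By conservation of dissolved salt,
salt = 1,980,000×33.44 + 4,890,000×1.28 + 2,120,000×30.76 = 66,211,200 + 6,259,200 + 65,211,200 = 137,681,600
volume = 1,980,000 + 4,890,000 + 2,120,000 = 8,990,000 m³
S = 137,681,600 / 8,990,000 = 15.315 PSU

15.31 PSU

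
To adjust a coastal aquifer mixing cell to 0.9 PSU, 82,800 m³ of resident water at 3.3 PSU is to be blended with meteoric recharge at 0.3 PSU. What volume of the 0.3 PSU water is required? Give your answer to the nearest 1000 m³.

331000 m³

Salt balance: 82,800×3.3 + V×0.3 = (82,800+V)×0.9
273,240 + 0.3V = 74,520 + 0.9V
198,720 = 0.6V
V = 331,200 m³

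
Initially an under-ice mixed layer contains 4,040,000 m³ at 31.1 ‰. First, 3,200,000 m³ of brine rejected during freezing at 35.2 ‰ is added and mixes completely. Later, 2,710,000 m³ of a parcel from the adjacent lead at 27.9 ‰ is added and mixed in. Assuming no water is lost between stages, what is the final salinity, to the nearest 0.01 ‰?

Mass of salt is conserved:
Initial salt = 4,040,000×31.1 = 125,644,000
After stage 1: salt = 125,644,000 + 3,200,000×35.2 = 238,284,000; volume = 7,240,000 m³; S = 32.912 ‰
After stage 2: salt = 238,284,000 + 2,710,000×27.9 = 313,893,000; volume = 9,950,000 m³
S = 313,893,000 / 9,950,000 = 31.547 ‰

31.55 ‰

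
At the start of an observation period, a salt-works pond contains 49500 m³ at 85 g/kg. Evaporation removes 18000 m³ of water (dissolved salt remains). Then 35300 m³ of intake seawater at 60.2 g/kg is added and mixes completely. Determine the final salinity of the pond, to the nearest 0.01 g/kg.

After evaporation: salt = 49,500×85 = 4,207,500; volume = 49,500 − 18,000 = 31,500 m³
After mixing: salt = 4,207,500 + 35,300×60.2 = 6,332,560; volume = 31,500 + 35,300 = 66,800 m³
S = 6,332,560 / 66,800 = 94.7988 g/kg

94.80 g/kg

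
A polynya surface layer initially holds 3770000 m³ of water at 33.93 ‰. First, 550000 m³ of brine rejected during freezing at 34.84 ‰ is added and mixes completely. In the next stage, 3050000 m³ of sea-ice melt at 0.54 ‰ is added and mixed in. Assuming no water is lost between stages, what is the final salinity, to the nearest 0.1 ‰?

20.2 ‰

Salt balance:
Initial salt = 3,770,000×33.93 = 127,916,100
After stage 1: salt = 127,916,100 + 550,000×34.84 = 147,078,100; volume = 4,320,000 m³; S = 34.046 ‰
After stage 2: salt = 147,078,100 + 3,050,000×0.54 = 148,725,100; volume = 7,370,000 m³
S = 148,725,100 / 7,370,000 = 20.1798 ‰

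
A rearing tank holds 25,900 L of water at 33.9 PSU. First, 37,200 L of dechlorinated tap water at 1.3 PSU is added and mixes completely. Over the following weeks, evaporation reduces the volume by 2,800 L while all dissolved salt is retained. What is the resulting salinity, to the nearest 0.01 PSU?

After mixing: salt = 25,900×33.9 + 37,200×1.3 = 926,370; volume = 63,100 L
After evaporation: salt unchanged = 926,370; volume = 63,100 − 2,800 = 60,300 L
S = 926,370 / 60,300 = 15.3627 PSU

15.36 PSU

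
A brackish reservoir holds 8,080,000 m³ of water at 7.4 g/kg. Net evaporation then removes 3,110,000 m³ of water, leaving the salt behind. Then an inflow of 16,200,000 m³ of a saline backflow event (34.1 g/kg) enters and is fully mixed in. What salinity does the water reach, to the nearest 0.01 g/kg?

28.92 g/kg

After evaporation: salt = 8,080,000×7.4 = 59,792,000; volume = 8,080,000 − 3,110,000 = 4,970,000 m³
After mixing: salt = 59,792,000 + 16,200,000×34.1 = 612,212,000; volume = 4,970,000 + 16,200,000 = 21,170,000 m³
S = 612,212,000 / 21,170,000 = 28.9188 g/kg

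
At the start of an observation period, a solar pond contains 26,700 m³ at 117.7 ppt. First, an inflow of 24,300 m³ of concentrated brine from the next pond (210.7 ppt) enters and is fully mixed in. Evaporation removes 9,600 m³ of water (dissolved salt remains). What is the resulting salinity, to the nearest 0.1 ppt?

After mixing: salt = 26,700×117.7 + 24,300×210.7 = 8,262,600; volume = 51,000 m³
After evaporation: salt unchanged = 8,262,600; volume = 51,000 − 9,600 = 41,400 m³
S = 8,262,600 / 41,400 = 199.5797 ppt

199.6 ppt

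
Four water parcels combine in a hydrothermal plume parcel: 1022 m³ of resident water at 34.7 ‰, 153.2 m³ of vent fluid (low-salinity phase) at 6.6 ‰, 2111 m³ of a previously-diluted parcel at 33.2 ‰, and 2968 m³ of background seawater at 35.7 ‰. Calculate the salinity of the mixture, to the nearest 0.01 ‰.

Total salt / total volume:
salt = 1,022×34.7 + 153.2×6.6 + 2,111×33.2 + 2,968×35.7 = 35,463.4 + 1,011.12 + 70,085.2 + 105,957.6 = 212,517.32
volume = 1,022 + 153.2 + 2,111 + 2,968 = 6,254.2 m³
S = 212,517.32 / 6,254.2 = 33.9799 ‰

33.98 ‰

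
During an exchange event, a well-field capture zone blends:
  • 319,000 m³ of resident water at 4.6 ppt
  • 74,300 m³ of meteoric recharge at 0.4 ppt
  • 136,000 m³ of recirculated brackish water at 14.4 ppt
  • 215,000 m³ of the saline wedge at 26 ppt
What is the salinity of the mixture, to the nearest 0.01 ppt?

By conservation of dissolved salt,
salt = 319,000×4.6 + 74,300×0.4 + 136,000×14.4 + 215,000×26 = 1,467,400 + 29,720 + 1,958,400 + 5,590,000 = 9,045,520
volume = 319,000 + 74,300 + 136,000 + 215,000 = 744,300 m³
S = 9,045,520 / 744,300 = 12.1531 ppt

12.15 ppt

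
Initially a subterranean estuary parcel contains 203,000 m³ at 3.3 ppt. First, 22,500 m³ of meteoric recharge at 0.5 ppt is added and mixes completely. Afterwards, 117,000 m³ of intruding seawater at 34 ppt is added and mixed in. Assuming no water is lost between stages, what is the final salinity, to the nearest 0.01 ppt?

13.60 ppt

Salt balance:
Initial salt = 203,000×3.3 = 669,900
After stage 1: salt = 669,900 + 22,500×0.5 = 681,150; volume = 225,500 m³; S = 3.021 ppt
After stage 2: salt = 681,150 + 117,000×34 = 4,659,150; volume = 342,500 m³
S = 4,659,150 / 342,500 = 13.6034 ppt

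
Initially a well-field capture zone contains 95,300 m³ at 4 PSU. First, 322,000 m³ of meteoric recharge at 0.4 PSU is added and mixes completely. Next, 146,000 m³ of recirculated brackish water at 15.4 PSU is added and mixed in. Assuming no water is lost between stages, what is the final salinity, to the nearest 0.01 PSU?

Conserving salt mass:
Initial salt = 95,300×4 = 381,200
After stage 1: salt = 381,200 + 322,000×0.4 = 510,000; volume = 417,300 m³; S = 1.222 PSU
After stage 2: salt = 510,000 + 146,000×15.4 = 2,758,400; volume = 563,300 m³
S = 2,758,400 / 563,300 = 4.8969 PSU

4.90 PSU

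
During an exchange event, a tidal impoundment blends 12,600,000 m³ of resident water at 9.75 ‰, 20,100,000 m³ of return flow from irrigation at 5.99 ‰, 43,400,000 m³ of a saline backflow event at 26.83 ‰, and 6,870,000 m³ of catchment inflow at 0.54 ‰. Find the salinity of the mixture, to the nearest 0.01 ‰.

17.01 ‰

Salt balance:
salt = 12,600,000×9.75 + 20,100,000×5.99 + 43,400,000×26.83 + 6,870,000×0.54 = 122,850,000 + 120,399,000 + 1,164,422,000 + 3,709,800 = 1,411,380,800
volume = 12,600,000 + 20,100,000 + 43,400,000 + 6,870,000 = 82,970,000 m³
S = 1,411,380,800 / 82,970,000 = 17.0107 ‰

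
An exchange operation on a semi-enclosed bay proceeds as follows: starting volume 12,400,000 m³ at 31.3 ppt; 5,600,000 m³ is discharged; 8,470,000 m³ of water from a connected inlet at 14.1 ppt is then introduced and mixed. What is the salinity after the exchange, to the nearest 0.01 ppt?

Remaining after removal: 6,800,000 m³ at 31.3 ppt (salt = 212,840,000)
After addition: salt = 212,840,000 + 8,470,000×14.1 = 332,267,000; volume = 15,270,000 m³
S = 332,267,000 / 15,270,000 = 21.7595 ppt

21.76 ppt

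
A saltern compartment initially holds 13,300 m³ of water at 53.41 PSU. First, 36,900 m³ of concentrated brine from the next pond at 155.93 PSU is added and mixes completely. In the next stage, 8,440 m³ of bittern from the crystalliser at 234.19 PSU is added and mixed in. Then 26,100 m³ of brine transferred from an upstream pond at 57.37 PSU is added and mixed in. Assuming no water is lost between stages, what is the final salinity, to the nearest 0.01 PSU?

117.28 PSU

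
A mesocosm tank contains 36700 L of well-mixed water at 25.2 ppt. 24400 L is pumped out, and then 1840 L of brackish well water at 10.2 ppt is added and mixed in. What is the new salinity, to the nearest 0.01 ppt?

Remaining after removal: 12,300 L at 25.2 ppt (salt = 309,960)
After addition: salt = 309,960 + 1,840×10.2 = 328,728; volume = 14,140 L
S = 328,728 / 14,140 = 23.2481 ppt

23.25 ppt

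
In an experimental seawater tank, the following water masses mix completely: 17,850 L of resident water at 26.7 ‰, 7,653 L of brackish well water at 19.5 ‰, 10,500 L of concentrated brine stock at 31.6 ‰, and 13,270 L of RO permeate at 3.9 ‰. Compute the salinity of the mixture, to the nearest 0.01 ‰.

Salt balance:
salt = 17,850×26.7 + 7,653×19.5 + 10,500×31.6 + 13,270×3.9 = 476,595 + 149,233.5 + 331,800 + 51,753 = 1,009,381.5
volume = 17,850 + 7,653 + 10,500 + 13,270 = 49,273 L
S = 1,009,381.5 / 49,273 = 20.4855 ‰

20.49 ‰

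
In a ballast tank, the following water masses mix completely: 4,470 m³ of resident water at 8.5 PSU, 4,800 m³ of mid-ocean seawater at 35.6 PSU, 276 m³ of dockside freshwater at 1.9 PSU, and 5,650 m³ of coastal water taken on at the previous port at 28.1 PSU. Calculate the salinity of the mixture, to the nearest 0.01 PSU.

By conservation of dissolved salt,
salt = 4,470×8.5 + 4,800×35.6 + 276×1.9 + 5,650×28.1 = 37,995 + 170,880 + 524.4 + 158,765 = 368,164.4
volume = 4,470 + 4,800 + 276 + 5,650 = 15,196 m³
S = 368,164.4 / 15,196 = 24.2277 PSU

24.23 PSU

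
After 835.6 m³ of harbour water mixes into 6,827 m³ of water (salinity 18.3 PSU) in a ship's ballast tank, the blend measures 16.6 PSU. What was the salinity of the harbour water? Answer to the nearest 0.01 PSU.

Salt balance: 6,827×18.3 + 835.6×S = 7,662.6×16.6
124,934.1 + 835.6·S = 127,199.16
S = (127,199.16 − 124,934.1) / 835.6 = 2.7107 PSU

2.71 PSU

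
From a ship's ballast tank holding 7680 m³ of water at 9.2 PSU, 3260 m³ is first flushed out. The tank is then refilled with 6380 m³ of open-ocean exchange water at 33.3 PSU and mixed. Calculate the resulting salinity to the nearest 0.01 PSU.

23.44 PSU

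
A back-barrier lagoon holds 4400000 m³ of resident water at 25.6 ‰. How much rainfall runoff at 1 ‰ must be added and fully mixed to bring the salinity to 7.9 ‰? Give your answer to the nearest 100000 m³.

11300000 m³

Salt balance: 4,400,000×25.6 + V×1 = (4,400,000+V)×7.9
112,640,000 + 1V = 34,760,000 + 7.9V
77,880,000 = 6.9V
V = 11,286,956.52 m³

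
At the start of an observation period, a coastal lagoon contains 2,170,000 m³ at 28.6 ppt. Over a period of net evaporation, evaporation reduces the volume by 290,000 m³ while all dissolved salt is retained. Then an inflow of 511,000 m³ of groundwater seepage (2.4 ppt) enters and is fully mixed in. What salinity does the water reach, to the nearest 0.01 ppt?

26.47 ppt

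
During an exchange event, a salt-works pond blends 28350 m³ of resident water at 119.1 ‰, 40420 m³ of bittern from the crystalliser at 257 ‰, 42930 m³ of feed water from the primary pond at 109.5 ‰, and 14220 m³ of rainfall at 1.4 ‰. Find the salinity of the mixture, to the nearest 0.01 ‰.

146.80 ‰

Conserving salt mass:
salt = 28,350×119.1 + 40,420×257 + 42,930×109.5 + 14,220×1.4 = 3,376,485 + 10,387,940 + 4,700,835 + 19,908 = 18,485,168
volume = 28,350 + 40,420 + 42,930 + 14,220 = 125,920 m³
S = 18,485,168 / 125,920 = 146.8009 ‰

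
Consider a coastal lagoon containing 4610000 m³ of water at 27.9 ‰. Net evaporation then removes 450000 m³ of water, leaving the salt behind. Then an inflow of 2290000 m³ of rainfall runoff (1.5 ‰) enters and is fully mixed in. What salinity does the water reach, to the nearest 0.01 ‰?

20.47 ‰

After evaporation: salt = 4,610,000×27.9 = 128,619,000; volume = 4,610,000 − 450,000 = 4,160,000 m³
After mixing: salt = 128,619,000 + 2,290,000×1.5 = 132,054,000; volume = 4,160,000 + 2,290,000 = 6,450,000 m³
S = 132,054,000 / 6,450,000 = 20.4735 ‰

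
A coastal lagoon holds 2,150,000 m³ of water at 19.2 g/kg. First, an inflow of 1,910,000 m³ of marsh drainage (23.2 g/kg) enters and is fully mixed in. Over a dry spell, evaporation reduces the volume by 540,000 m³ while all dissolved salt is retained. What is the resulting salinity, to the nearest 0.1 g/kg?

After mixing: salt = 2,150,000×19.2 + 1,910,000×23.2 = 85,592,000; volume = 4,060,000 m³
After evaporation: salt unchanged = 85,592,000; volume = 4,060,000 − 540,000 = 3,520,000 m³
S = 85,592,000 / 3,520,000 = 24.3159 g/kg

24.3 g/kg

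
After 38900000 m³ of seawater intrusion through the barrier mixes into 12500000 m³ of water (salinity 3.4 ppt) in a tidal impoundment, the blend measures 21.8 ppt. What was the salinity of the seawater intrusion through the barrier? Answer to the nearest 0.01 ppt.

27.71 ppt

Salt balance: 12,500,000×3.4 + 38,900,000×S = 51,400,000×21.8
42,500,000 + 38,900,000·S = 1,120,520,000
S = (1,120,520,000 − 42,500,000) / 38,900,000 = 27.7126 ppt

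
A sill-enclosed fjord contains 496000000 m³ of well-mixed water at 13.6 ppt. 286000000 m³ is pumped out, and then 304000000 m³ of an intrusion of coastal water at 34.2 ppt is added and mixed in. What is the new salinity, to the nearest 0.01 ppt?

25.78 ppt

Remaining after removal: 210,000,000 m³ at 13.6 ppt (salt = 2,856,000,000)
After addition: salt = 2,856,000,000 + 304,000,000×34.2 = 13,252,800,000; volume = 514,000,000 m³
S = 13,252,800,000 / 514,000,000 = 25.7837 ppt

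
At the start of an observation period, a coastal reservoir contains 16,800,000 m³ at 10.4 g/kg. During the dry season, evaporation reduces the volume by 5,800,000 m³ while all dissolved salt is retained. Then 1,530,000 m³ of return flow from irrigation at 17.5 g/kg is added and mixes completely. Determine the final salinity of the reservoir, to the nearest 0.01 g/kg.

16.08 g/kg

After evaporation: salt = 16,800,000×10.4 = 174,720,000; volume = 16,800,000 − 5,800,000 = 11,000,000 m³
After mixing: salt = 174,720,000 + 1,530,000×17.5 = 201,495,000; volume = 11,000,000 + 1,530,000 = 12,530,000 m³
S = 201,495,000 / 12,530,000 = 16.081 g/kg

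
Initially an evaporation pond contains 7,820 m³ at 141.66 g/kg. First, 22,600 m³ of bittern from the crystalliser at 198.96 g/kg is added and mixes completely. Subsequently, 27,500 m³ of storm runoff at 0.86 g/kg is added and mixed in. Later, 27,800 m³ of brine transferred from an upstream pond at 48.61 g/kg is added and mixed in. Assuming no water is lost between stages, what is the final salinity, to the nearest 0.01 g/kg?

Weighted by volume,
Initial salt = 7,820×141.66 = 1,107,781.2
After stage 1: salt = 1,107,781.2 + 22,600×198.96 = 5,604,277.2; volume = 30,420 m³; S = 184.23 g/kg
After stage 2: salt = 5,604,277.2 + 27,500×0.86 = 5,627,927.2; volume = 57,920 m³; S = 97.167 g/kg
After stage 3: salt = 5,627,927.2 + 27,800×48.61 = 6,979,285.2; volume = 85,720 m³
S = 6,979,285.2 / 85,720 = 81.4196 g/kg

81.42 g/kg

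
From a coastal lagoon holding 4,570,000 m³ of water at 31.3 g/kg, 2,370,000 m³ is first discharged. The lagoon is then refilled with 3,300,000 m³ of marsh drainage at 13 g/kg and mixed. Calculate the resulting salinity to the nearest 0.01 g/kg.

20.32 g/kg

Remaining after removal: 2,200,000 m³ at 31.3 g/kg (salt = 68,860,000)
After addition: salt = 68,860,000 + 3,300,000×13 = 111,760,000; volume = 5,500,000 m³
S = 111,760,000 / 5,500,000 = 20.32 g/kg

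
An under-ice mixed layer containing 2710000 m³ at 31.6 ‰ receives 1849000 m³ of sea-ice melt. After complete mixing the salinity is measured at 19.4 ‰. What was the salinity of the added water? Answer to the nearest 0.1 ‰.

1.5 ‰

Salt balance: 2,710,000×31.6 + 1,849,000×S = 4,559,000×19.4
85,636,000 + 1,849,000·S = 88,444,600
S = (88,444,600 − 85,636,000) / 1,849,000 = 1.519 ‰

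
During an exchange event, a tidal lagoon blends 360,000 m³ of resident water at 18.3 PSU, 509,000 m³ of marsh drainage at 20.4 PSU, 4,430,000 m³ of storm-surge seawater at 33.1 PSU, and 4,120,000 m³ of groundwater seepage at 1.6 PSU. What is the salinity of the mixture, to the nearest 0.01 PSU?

Weighted by volume,
salt = 360,000×18.3 + 509,000×20.4 + 4,430,000×33.1 + 4,120,000×1.6 = 6,588,000 + 10,383,600 + 146,633,000 + 6,592,000 = 170,196,600
volume = 360,000 + 509,000 + 4,430,000 + 4,120,000 = 9,419,000 m³
S = 170,196,600 / 9,419,000 = 18.0695 PSU

18.07 PSU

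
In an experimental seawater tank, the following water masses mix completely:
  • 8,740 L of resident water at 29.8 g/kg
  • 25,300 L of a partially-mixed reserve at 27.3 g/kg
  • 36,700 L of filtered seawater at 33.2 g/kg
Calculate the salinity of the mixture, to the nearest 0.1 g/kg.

30.7 g/kg

Mass of salt is conserved:
salt = 8,740×29.8 + 25,300×27.3 + 36,700×33.2 = 260,452 + 690,690 + 1,218,440 = 2,169,582
volume = 8,740 + 25,300 + 36,700 = 70,740 L
S = 2,169,582 / 70,740 = 30.67 g/kg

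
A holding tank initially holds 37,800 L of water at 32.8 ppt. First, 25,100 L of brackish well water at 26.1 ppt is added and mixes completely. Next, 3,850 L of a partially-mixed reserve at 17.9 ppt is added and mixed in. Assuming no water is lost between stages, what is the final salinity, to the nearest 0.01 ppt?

29.42 ppt

Salt balance:
Initial salt = 37,800×32.8 = 1,239,840
After stage 1: salt = 1,239,840 + 25,100×26.1 = 1,894,950; volume = 62,900 L; S = 30.126 ppt
After stage 2: salt = 1,894,950 + 3,850×17.9 = 1,963,865; volume = 66,750 L
S = 1,963,865 / 66,750 = 29.4212 ppt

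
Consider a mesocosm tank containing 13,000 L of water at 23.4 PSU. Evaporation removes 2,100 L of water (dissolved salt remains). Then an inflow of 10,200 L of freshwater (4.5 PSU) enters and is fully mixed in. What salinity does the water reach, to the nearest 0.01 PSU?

After evaporation: salt = 13,000×23.4 = 304,200; volume = 13,000 − 2,100 = 10,900 L
After mixing: salt = 304,200 + 10,200×4.5 = 350,100; volume = 10,900 + 10,200 = 21,100 L
S = 350,100 / 21,100 = 16.5924 PSU

16.59 PSU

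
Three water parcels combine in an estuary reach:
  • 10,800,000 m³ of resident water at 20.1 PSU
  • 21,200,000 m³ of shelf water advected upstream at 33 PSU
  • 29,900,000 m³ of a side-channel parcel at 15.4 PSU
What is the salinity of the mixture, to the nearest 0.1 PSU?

22.2 PSU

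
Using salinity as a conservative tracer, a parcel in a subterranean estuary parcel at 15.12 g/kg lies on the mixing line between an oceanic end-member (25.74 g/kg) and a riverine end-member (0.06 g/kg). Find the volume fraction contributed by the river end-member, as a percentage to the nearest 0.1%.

Let f be the freshwater fraction. Salt balance per unit volume:
f×0.06 + (1−f)×25.74 = 15.12
f = (25.74 − 15.12) / (25.74 − 0.06) = 10.62/25.68 = 0.4136

41.4%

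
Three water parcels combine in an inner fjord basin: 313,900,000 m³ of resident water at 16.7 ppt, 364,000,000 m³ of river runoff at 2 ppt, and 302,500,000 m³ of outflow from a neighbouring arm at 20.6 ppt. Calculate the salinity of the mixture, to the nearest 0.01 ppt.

12.45 ppt

Weighted by volume,
salt = 313,900,000×16.7 + 364,000,000×2 + 302,500,000×20.6 = 5,242,130,000 + 728,000,000 + 6,231,500,000 = 12,201,630,000
volume = 313,900,000 + 364,000,000 + 302,500,000 = 980,400,000 m³
S = 12,201,630,000 / 980,400,000 = 12.4456 ppt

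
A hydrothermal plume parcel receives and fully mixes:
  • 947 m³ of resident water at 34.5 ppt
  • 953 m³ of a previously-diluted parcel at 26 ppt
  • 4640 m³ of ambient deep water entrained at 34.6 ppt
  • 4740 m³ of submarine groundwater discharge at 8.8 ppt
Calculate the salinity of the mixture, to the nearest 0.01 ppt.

Mass of salt is conserved:
salt = 947×34.5 + 953×26 + 4,640×34.6 + 4,740×8.8 = 32,671.5 + 24,778 + 160,544 + 41,712 = 259,705.5
volume = 947 + 953 + 4,640 + 4,740 = 11,280 m³
S = 259,705.5 / 11,280 = 23.0235 ppt

23.02 ppt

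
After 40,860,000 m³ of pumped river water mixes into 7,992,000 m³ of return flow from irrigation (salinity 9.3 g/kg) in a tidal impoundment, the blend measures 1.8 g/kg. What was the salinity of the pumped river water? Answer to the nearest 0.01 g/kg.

Salt balance: 7,992,000×9.3 + 40,860,000×S = 48,852,000×1.8
74,325,600 + 40,860,000·S = 87,933,600
S = (87,933,600 − 74,325,600) / 40,860,000 = 0.333 g/kg

0.33 g/kg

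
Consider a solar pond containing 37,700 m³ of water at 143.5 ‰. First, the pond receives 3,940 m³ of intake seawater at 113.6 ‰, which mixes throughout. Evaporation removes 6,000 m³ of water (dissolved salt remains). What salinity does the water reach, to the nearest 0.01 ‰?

After mixing: salt = 37,700×143.5 + 3,940×113.6 = 5,857,534; volume = 41,640 m³
After evaporation: salt unchanged = 5,857,534; volume = 41,640 − 6,000 = 35,640 m³
S = 5,857,534 / 35,640 = 164.3528 ‰

164.35 ‰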